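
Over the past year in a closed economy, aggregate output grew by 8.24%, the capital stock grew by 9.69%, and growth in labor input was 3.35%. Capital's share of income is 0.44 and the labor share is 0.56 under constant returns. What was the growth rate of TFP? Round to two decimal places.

2.10%

Labor's share = 1 − 0.44 = 0.56.
The capital stock: 0.44 × 9.69 = 4.2636 pp.
Labor input: 0.56 × 3.35 = 1.876 pp.
TFP growth = 8.24 − 6.1396 = 2.1004%.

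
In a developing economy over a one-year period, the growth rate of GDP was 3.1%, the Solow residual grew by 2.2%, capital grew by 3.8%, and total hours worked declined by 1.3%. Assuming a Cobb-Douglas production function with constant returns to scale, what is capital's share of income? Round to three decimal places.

gY = gA + α·gK + (1−α)·gL, so gY − gA − gL = α(gK − gL).
3.1 − 2.2 + 1.3 = α × (3.8 − (-1.3)).
2.2 = 5.1 α, so α = 0.43137.

Capital's share of income is 0.431.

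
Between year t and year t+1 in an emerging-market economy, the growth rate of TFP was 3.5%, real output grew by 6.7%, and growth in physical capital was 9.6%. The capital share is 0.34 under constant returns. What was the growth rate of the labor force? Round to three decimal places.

Labor's share = 1 − 0.34 = 0.66.
gY = gA + 0.34×9.6 + 0.66×g.
0.66×g = 6.7 − 3.5 − 3.264 = -0.064.
g = -0.064 / 0.66 = -0.09697%.

-0.097%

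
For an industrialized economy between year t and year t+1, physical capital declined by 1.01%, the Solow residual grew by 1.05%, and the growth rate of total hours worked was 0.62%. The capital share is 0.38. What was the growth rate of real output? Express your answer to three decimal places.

1.051%

Labor's share = 1 − 0.38 = 0.62.
Physical capital: 0.38 × (-1.01) = -0.3838 pp.
Total hours worked: 0.62 × 0.62 = 0.3844 pp.
Output growth = 1.05 + 0.0006 = 1.0506%.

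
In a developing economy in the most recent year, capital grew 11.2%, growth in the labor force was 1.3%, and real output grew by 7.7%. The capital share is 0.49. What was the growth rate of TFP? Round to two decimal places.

Labor's share = 1 − 0.49 = 0.51.
Capital: 0.49 × 11.2 = 5.488 pp.
The labor force: 0.51 × 1.3 = 0.663 pp.
TFP growth = 7.7 − 6.151 = 1.549%.

1.55%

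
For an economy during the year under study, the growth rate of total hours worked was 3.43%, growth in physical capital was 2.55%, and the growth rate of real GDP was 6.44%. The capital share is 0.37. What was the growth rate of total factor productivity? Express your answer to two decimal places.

Labor's share = 1 − 0.37 = 0.63.
Physical capital: 0.37 × 2.55 = 0.9435 pp.
Total hours worked: 0.63 × 3.43 = 2.1609 pp.
TFP growth = 6.44 − 3.1044 = 3.3356%.

3.34%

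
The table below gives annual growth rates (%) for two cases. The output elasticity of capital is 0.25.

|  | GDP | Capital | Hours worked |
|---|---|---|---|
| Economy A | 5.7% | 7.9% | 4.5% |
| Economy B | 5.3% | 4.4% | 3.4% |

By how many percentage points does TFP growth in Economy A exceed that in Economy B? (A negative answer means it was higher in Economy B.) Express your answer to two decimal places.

-1.30 percentage points

Labor's share = 1 − 0.25 = 0.75.
Economy A: TFP = 5.7 − 1.975 − 3.375 = 0.35%.
Economy B: TFP = 5.3 − 1.1 − 2.55 = 1.65%.
Difference = 0.35 − (1.65) = -1.3 pp.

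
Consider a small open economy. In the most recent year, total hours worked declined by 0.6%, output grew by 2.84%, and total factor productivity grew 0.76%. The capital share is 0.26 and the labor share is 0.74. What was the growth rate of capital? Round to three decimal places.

9.708%

Labor's share = 1 − 0.26 = 0.74.
gY = gA + 0.74×(-0.6) + 0.26×g.
0.26×g = 2.84 − 0.76 + 0.444 = 2.524.
g = 2.524 / 0.26 = 9.70769%.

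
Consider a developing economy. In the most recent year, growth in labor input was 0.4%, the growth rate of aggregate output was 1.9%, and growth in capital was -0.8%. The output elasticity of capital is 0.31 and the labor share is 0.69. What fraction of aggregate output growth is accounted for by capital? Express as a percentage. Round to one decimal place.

Capital contributed 0.31 × (-0.8) = -0.248 pp.
Share of growth = -0.248 / 1.9 × 100 = -13.053%.

Capital accounted for -13.1% of growth.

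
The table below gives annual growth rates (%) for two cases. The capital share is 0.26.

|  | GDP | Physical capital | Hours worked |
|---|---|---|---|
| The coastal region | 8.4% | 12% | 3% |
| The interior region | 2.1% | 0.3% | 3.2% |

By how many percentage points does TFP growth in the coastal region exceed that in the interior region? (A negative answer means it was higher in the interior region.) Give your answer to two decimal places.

Labor's share = 1 − 0.26 = 0.74.
The coastal region: TFP = 8.4 − 3.12 − 2.22 = 3.06%.
The interior region: TFP = 2.1 − 0.078 − 2.368 = -0.346%.
Difference = 3.06 − (-0.346) = 3.406 pp.

3.41 percentage points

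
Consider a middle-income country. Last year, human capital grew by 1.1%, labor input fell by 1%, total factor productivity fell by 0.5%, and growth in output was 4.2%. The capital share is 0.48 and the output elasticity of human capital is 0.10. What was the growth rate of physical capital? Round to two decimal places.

10.44%

Labor's share = 1 − 0.48 − 0.1 = 0.42.
gY = gA + 0.1×1.1 + 0.42×(-1) + 0.48×g.
0.48×g = 4.2 + 0.5 + 0.31 = 5.01.
g = 5.01 / 0.48 = 10.4375%.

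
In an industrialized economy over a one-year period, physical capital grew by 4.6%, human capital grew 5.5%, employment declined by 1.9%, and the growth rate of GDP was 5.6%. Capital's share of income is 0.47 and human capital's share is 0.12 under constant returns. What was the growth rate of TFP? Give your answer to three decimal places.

Labor's share = 1 − 0.47 − 0.12 = 0.41.
Physical capital: 0.47 × 4.6 = 2.162 pp.
Human capital: 0.12 × 5.5 = 0.66 pp.
Employment: 0.41 × (-1.9) = -0.779 pp.
TFP growth = 5.6 − 2.043 = 3.557%.

TFP growth was 3.557%.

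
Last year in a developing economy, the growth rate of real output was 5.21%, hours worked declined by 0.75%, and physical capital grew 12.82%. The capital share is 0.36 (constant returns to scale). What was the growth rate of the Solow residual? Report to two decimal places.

Labor's share = 1 − 0.36 = 0.64.
Physical capital: 0.36 × 12.82 = 4.6152 pp.
Hours worked: 0.64 × (-0.75) = -0.48 pp.
TFP growth = 5.21 − 4.1352 = 1.0748%.

1.07%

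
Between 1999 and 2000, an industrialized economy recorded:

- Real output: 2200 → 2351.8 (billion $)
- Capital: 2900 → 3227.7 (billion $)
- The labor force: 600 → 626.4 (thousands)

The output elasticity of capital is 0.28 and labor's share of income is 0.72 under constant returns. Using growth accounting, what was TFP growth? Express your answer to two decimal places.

TFP grew 0.57%.

Real output growth = (2351.8 − 2200) / 2200 = 6.9%.
Capital growth = (3227.7 − 2900) / 2900 = 11.3%.
The labor force growth = (626.4 − 600) / 600 = 4.4%.
Labor's share = 1 − 0.28 = 0.72.
Capital: 0.28 × 11.3 = 3.164 pp.
The labor force: 0.72 × 4.4 = 3.168 pp.
TFP growth = 6.9 − 6.332 = 0.568%.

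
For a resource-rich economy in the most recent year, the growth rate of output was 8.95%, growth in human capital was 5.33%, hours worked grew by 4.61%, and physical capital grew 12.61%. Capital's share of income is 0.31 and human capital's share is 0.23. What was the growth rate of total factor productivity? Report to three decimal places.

Labor's share = 1 − 0.31 − 0.23 = 0.46.
Physical capital: 0.31 × 12.61 = 3.9091 pp.
Human capital: 0.23 × 5.33 = 1.2259 pp.
Hours worked: 0.46 × 4.61 = 2.1206 pp.
TFP growth = 8.95 − 7.2556 = 1.6944%.

1.694%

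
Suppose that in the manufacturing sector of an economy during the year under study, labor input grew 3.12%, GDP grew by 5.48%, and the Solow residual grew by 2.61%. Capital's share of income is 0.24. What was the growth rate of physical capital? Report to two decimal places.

Labor's share = 1 − 0.24 = 0.76.
gY = gA + 0.76×3.12 + 0.24×g.
0.24×g = 5.48 − 2.61 − 2.3712 = 0.4988.
g = 0.4988 / 0.24 = 2.0783%.

Physical capital grew 2.08%.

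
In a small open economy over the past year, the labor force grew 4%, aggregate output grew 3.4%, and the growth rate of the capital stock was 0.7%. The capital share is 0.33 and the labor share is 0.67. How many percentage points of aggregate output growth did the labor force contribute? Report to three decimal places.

2.680

Labor's share = 1 − 0.33 = 0.67.
Contribution = share × growth = 0.67 × 4 = 2.68 pp.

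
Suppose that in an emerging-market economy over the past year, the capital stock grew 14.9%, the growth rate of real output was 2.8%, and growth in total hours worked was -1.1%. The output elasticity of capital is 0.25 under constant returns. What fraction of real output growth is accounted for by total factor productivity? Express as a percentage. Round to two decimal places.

Labor's share = 1 − 0.25 = 0.75.
The capital stock: 0.25 × 14.9 = 3.725 pp.
Total hours worked: 0.75 × (-1.1) = -0.825 pp.
TFP growth = 2.8 − 2.9 = -0.1%.
TFP share of growth = -0.1 / 2.8 × 100 = -3.5714%.

-3.57%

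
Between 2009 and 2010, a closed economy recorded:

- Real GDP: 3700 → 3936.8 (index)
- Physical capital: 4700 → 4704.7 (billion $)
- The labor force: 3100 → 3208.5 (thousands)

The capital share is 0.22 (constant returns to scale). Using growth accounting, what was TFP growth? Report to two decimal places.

TFP growth was 3.65%.

Real GDP growth = (3936.8 − 3700) / 3700 = 6.4%.
Physical capital growth = (4704.7 − 4700) / 4700 = 0.1%.
The labor force growth = (3208.5 − 3100) / 3100 = 3.5%.
Labor's share = 1 − 0.22 = 0.78.
Physical capital: 0.22 × 0.1 = 0.022 pp.
The labor force: 0.78 × 3.5 = 2.73 pp.
TFP growth = 6.4 − 2.752 = 3.648%.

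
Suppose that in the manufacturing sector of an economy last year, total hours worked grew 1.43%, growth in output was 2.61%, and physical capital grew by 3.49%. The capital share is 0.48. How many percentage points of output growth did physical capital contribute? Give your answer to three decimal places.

Contribution = share × growth = 0.48 × 3.49 = 1.6752 pp.

1.675 pp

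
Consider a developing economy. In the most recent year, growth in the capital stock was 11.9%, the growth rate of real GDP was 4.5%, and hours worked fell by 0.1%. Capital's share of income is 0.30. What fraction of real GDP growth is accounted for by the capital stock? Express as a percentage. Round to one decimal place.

The capital stock accounted for 79.3% of growth.

The capital stock contributed 0.3 × 11.9 = 3.57 pp.
Share of growth = 3.57 / 4.5 × 100 = 79.333%.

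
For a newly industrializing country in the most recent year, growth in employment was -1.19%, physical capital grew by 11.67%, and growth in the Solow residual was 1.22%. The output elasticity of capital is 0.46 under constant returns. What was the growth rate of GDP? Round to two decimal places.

Labor's share = 1 − 0.46 = 0.54.
Physical capital: 0.46 × 11.67 = 5.3682 pp.
Employment: 0.54 × (-1.19) = -0.6426 pp.
Output growth = 1.22 + 4.7256 = 5.9456%.

GDP growth was 5.95%.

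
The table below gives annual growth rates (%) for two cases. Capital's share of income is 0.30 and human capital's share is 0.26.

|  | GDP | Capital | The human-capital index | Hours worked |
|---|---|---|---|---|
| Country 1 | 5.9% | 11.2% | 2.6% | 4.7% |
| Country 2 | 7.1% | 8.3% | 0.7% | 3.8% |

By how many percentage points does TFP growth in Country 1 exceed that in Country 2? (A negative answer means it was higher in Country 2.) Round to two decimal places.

Labor's share = 1 − 0.3 − 0.26 = 0.44.
Country 1: TFP = 5.9 − 3.36 − 0.676 − 2.068 = -0.204%.
Country 2: TFP = 7.1 − 2.49 − 0.182 − 1.672 = 2.756%.
Difference = -0.204 − (2.756) = -2.96 pp.

-2.96 percentage points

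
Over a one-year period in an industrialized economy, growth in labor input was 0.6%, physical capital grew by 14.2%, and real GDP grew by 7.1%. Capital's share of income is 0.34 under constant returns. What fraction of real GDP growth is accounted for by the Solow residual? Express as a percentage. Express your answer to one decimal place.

The Solow residual accounted for 26.4% of growth.

Labor's share = 1 − 0.34 = 0.66.
Physical capital: 0.34 × 14.2 = 4.828 pp.
Labor input: 0.66 × 0.6 = 0.396 pp.
TFP growth = 7.1 − 5.224 = 1.876%.
TFP share of growth = 1.876 / 7.1 × 100 = 26.423%.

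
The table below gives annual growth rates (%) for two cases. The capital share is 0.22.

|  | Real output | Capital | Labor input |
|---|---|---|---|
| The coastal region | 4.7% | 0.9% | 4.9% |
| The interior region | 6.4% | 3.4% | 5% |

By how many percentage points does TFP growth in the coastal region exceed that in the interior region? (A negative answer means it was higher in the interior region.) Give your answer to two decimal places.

Labor's share = 1 − 0.22 = 0.78.
The coastal region: TFP = 4.7 − 0.198 − 3.822 = 0.68%.
The interior region: TFP = 6.4 − 0.748 − 3.9 = 1.752%.
Difference = 0.68 − (1.752) = -1.072 pp.

-1.07 percentage points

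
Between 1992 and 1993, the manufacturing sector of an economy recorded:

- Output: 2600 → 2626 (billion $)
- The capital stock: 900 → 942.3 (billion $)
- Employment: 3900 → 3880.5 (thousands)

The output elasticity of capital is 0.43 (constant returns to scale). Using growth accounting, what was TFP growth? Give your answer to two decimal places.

-0.74%

Output growth = (2626 − 2600) / 2600 = 1%.
The capital stock growth = (942.3 − 900) / 900 = 4.7%.
Employment growth = (3880.5 − 3900) / 3900 = -0.5%.
Labor's share = 1 − 0.43 = 0.57.
The capital stock: 0.43 × 4.7 = 2.021 pp.
Employment: 0.57 × (-0.5) = -0.285 pp.
TFP growth = 1 − 1.736 = -0.736%.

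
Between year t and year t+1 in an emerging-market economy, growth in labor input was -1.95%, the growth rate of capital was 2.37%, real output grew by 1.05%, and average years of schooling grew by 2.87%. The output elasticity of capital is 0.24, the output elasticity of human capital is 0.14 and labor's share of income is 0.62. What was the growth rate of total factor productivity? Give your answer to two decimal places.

Labor's share = 1 − 0.24 − 0.14 = 0.62.
Capital: 0.24 × 2.37 = 0.5688 pp.
Average years of schooling: 0.14 × 2.87 = 0.4018 pp.
Labor input: 0.62 × (-1.95) = -1.209 pp.
TFP growth = 1.05 + 0.2384 = 1.2884%.

Total factor productivity grew 1.29%.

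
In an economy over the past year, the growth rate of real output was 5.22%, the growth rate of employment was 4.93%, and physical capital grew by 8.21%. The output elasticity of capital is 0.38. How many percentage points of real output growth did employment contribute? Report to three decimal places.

3.057 percentage points

Labor's share = 1 − 0.38 = 0.62.
Contribution = share × growth = 0.62 × 4.93 = 3.0566 pp.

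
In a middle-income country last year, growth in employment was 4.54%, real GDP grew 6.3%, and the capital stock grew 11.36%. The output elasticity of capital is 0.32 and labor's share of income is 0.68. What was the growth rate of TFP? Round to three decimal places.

Labor's share = 1 − 0.32 = 0.68.
The capital stock: 0.32 × 11.36 = 3.6352 pp.
Employment: 0.68 × 4.54 = 3.0872 pp.
TFP growth = 6.3 − 6.7224 = -0.4224%.

-0.422%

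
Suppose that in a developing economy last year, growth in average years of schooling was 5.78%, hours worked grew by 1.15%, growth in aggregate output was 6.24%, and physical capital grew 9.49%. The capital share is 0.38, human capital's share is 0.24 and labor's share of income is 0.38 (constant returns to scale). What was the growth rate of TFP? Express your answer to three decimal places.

0.810%

Labor's share = 1 − 0.38 − 0.24 = 0.38.
Physical capital: 0.38 × 9.49 = 3.6062 pp.
Average years of schooling: 0.24 × 5.78 = 1.3872 pp.
Hours worked: 0.38 × 1.15 = 0.437 pp.
TFP growth = 6.24 − 5.4304 = 0.8096%.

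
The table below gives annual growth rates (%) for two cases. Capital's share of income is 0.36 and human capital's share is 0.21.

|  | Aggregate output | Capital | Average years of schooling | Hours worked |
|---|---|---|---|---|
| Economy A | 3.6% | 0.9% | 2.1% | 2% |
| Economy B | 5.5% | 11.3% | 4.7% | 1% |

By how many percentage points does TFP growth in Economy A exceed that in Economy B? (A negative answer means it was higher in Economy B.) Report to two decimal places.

1.96 percentage points

Labor's share = 1 − 0.36 − 0.21 = 0.43.
Economy A: TFP = 3.6 − 0.324 − 0.441 − 0.86 = 1.975%.
Economy B: TFP = 5.5 − 4.068 − 0.987 − 0.43 = 0.015%.
Difference = 1.975 − (0.015) = 1.96 pp.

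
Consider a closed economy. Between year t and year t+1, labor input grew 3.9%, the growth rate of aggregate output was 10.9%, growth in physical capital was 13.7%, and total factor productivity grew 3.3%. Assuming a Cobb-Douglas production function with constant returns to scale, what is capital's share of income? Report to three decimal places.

gY = gA + α·gK + (1−α)·gL, so gY − gA − gL = α(gK − gL).
10.9 − 3.3 − 3.9 = α × (13.7 − 3.9).
3.7 = 9.8 α, so α = 0.37755.

α = 0.378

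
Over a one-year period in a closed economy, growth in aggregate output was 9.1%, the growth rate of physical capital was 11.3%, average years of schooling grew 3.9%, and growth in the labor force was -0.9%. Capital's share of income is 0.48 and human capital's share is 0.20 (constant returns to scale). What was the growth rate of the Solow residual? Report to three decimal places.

Labor's share = 1 − 0.48 − 0.2 = 0.32.
Physical capital: 0.48 × 11.3 = 5.424 pp.
Average years of schooling: 0.2 × 3.9 = 0.78 pp.
The labor force: 0.32 × (-0.9) = -0.288 pp.
TFP growth = 9.1 − 5.916 = 3.184%.

3.184%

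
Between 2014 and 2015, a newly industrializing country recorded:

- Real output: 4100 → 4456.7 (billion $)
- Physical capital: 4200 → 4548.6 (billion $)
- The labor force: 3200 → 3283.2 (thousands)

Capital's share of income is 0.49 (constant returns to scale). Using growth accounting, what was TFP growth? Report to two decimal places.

TFP grew 3.31%.

Real output growth = (4456.7 − 4100) / 4100 = 8.7%.
Physical capital growth = (4548.6 − 4200) / 4200 = 8.3%.
The labor force growth = (3283.2 − 3200) / 3200 = 2.6%.
Labor's share = 1 − 0.49 = 0.51.
Physical capital: 0.49 × 8.3 = 4.067 pp.
The labor force: 0.51 × 2.6 = 1.326 pp.
TFP growth = 8.7 − 5.393 = 3.307%.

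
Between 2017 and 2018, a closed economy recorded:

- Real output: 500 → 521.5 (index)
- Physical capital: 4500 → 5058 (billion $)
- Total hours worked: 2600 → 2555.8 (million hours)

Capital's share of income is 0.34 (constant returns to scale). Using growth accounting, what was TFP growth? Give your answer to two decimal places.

Real output growth = (521.5 − 500) / 500 = 4.3%.
Physical capital growth = (5058 − 4500) / 4500 = 12.4%.
Total hours worked growth = (2555.8 − 2600) / 2600 = -1.7%.
Labor's share = 1 − 0.34 = 0.66.
Physical capital: 0.34 × 12.4 = 4.216 pp.
Total hours worked: 0.66 × (-1.7) = -1.122 pp.
TFP growth = 4.3 − 3.094 = 1.206%.

TFP grew 1.21%.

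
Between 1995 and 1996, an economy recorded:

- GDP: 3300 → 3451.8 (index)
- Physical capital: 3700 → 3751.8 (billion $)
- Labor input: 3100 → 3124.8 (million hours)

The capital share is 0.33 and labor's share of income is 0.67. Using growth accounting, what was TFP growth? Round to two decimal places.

3.60%

GDP growth = (3451.8 − 3300) / 3300 = 4.6%.
Physical capital growth = (3751.8 − 3700) / 3700 = 1.4%.
Labor input growth = (3124.8 − 3100) / 3100 = 0.8%.
Labor's share = 1 − 0.33 = 0.67.
Physical capital: 0.33 × 1.4 = 0.462 pp.
Labor input: 0.67 × 0.8 = 0.536 pp.
TFP growth = 4.6 − 0.998 = 3.602%.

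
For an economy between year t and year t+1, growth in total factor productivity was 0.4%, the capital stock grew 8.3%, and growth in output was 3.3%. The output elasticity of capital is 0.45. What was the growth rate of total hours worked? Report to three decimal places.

-1.518%

Labor's share = 1 − 0.45 = 0.55.
gY = gA + 0.45×8.3 + 0.55×g.
0.55×g = 3.3 − 0.4 − 3.735 = -0.835.
g = -0.835 / 0.55 = -1.51818%.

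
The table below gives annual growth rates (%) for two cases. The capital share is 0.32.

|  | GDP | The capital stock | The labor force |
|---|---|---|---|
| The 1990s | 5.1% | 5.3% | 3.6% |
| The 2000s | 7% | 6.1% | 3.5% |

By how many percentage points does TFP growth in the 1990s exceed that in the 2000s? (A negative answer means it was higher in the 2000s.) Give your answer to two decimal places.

-1.71 percentage points

Labor's share = 1 − 0.32 = 0.68.
The 1990s: TFP = 5.1 − 1.696 − 2.448 = 0.956%.
The 2000s: TFP = 7 − 1.952 − 2.38 = 2.668%.
Difference = 0.956 − (2.668) = -1.712 pp.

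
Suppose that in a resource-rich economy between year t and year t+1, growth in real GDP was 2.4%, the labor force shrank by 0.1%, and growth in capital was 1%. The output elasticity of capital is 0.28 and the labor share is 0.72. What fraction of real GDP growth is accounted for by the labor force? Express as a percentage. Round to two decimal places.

Labor's share = 1 − 0.28 = 0.72.
The labor force contributed 0.72 × (-0.1) = -0.072 pp.
Share of growth = -0.072 / 2.4 × 100 = -3%.

-3.00%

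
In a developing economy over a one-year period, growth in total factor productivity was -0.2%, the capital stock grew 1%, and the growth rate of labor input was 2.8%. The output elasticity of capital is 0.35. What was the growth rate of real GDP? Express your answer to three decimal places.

1.970%

Labor's share = 1 − 0.35 = 0.65.
The capital stock: 0.35 × 1 = 0.35 pp.
Labor input: 0.65 × 2.8 = 1.82 pp.
Output growth = -0.2 + 2.17 = 1.97%.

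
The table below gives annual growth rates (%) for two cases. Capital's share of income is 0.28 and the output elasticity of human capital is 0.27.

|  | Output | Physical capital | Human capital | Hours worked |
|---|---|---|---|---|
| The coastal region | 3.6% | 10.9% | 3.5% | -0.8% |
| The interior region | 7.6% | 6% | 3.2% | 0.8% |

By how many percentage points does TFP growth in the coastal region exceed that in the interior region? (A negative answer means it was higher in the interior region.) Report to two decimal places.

-4.73 percentage points

Labor's share = 1 − 0.28 − 0.27 = 0.45.
The coastal region: TFP = 3.6 − 3.052 − 0.945 + 0.36 = -0.037%.
The interior region: TFP = 7.6 − 1.68 − 0.864 − 0.36 = 4.696%.
Difference = -0.037 − (4.696) = -4.733 pp.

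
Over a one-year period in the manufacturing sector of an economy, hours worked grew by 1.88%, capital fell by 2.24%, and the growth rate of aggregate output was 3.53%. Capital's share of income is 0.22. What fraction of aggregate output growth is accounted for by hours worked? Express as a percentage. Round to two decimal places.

Labor's share = 1 − 0.22 = 0.78.
Hours worked contributed 0.78 × 1.88 = 1.4664 pp.
Share of growth = 1.4664 / 3.53 × 100 = 41.5411%.

Hours worked accounted for 41.54% of growth.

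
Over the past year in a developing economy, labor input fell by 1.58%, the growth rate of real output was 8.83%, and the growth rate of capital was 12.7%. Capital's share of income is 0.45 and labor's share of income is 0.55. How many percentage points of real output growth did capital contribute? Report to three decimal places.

5.715 percentage points

Contribution = share × growth = 0.45 × 12.7 = 5.715 pp.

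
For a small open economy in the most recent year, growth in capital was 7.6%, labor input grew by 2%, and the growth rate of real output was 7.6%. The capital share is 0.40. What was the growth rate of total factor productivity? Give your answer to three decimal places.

Labor's share = 1 − 0.4 = 0.6.
Capital: 0.4 × 7.6 = 3.04 pp.
Labor input: 0.6 × 2 = 1.2 pp.
TFP growth = 7.6 − 4.24 = 3.36%.

Total factor productivity grew 3.360%.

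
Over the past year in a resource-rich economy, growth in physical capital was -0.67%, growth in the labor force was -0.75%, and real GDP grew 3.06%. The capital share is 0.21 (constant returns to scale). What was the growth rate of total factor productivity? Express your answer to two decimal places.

Labor's share = 1 − 0.21 = 0.79.
Physical capital: 0.21 × (-0.67) = -0.1407 pp.
The labor force: 0.79 × (-0.75) = -0.5925 pp.
TFP growth = 3.06 + 0.7332 = 3.7932%.

3.79%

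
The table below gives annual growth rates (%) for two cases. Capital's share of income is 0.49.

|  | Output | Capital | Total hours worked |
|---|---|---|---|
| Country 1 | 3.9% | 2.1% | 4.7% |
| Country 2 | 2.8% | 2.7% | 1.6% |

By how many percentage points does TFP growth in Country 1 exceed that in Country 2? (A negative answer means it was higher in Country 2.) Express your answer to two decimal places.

-0.19 percentage points

Labor's share = 1 − 0.49 = 0.51.
Country 1: TFP = 3.9 − 1.029 − 2.397 = 0.474%.
Country 2: TFP = 2.8 − 1.323 − 0.816 = 0.661%.
Difference = 0.474 − (0.661) = -0.187 pp.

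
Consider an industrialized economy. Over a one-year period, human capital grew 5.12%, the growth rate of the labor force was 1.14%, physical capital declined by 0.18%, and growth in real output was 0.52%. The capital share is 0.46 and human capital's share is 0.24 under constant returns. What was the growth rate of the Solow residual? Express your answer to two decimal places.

Labor's share = 1 − 0.46 − 0.24 = 0.3.
Physical capital: 0.46 × (-0.18) = -0.0828 pp.
Human capital: 0.24 × 5.12 = 1.2288 pp.
The labor force: 0.3 × 1.14 = 0.342 pp.
TFP growth = 0.52 − 1.488 = -0.968%.

-0.97%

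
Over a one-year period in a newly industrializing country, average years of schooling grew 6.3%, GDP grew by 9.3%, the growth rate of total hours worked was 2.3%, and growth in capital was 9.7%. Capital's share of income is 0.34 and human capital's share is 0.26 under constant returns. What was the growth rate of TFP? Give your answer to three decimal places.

3.444%

Labor's share = 1 − 0.34 − 0.26 = 0.4.
Capital: 0.34 × 9.7 = 3.298 pp.
Average years of schooling: 0.26 × 6.3 = 1.638 pp.
Total hours worked: 0.4 × 2.3 = 0.92 pp.
TFP growth = 9.3 − 5.856 = 3.444%.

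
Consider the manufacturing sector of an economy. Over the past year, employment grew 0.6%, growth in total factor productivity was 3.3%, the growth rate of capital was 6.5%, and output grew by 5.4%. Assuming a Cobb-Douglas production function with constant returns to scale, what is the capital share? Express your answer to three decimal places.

gY = gA + α·gK + (1−α)·gL, so gY − gA − gL = α(gK − gL).
5.4 − 3.3 − 0.6 = α × (6.5 − 0.6).
1.5 = 5.9 α, so α = 0.25424.

α = 0.254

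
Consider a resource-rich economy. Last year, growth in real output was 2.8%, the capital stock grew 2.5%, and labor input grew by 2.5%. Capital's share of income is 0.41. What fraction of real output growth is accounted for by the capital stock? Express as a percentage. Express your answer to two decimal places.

36.61%

The capital stock contributed 0.41 × 2.5 = 1.025 pp.
Share of growth = 1.025 / 2.8 × 100 = 36.6071%.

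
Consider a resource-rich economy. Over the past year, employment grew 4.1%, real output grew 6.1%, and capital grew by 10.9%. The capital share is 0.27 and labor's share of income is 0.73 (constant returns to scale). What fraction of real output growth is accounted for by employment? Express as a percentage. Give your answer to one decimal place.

Labor's share = 1 − 0.27 = 0.73.
Employment contributed 0.73 × 4.1 = 2.993 pp.
Share of growth = 2.993 / 6.1 × 100 = 49.066%.

Employment accounted for 49.1% of growth.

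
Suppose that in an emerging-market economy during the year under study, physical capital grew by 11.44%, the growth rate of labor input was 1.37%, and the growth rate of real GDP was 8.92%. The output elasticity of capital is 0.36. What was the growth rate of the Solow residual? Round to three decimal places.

Labor's share = 1 − 0.36 = 0.64.
Physical capital: 0.36 × 11.44 = 4.1184 pp.
Labor input: 0.64 × 1.37 = 0.8768 pp.
TFP growth = 8.92 − 4.9952 = 3.9248%.

3.925%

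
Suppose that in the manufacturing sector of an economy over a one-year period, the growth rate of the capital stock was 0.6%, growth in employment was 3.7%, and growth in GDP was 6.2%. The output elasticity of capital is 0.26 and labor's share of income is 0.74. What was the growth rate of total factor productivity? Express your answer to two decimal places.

Labor's share = 1 − 0.26 = 0.74.
The capital stock: 0.26 × 0.6 = 0.156 pp.
Employment: 0.74 × 3.7 = 2.738 pp.
TFP growth = 6.2 − 2.894 = 3.306%.

3.31%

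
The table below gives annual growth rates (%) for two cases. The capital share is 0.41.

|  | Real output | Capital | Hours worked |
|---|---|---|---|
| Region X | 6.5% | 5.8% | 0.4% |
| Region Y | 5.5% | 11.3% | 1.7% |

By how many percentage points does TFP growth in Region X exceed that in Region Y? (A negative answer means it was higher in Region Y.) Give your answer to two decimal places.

Labor's share = 1 − 0.41 = 0.59.
Region X: TFP = 6.5 − 2.378 − 0.236 = 3.886%.
Region Y: TFP = 5.5 − 4.633 − 1.003 = -0.136%.
Difference = 3.886 − (-0.136) = 4.022 pp.

4.02 percentage points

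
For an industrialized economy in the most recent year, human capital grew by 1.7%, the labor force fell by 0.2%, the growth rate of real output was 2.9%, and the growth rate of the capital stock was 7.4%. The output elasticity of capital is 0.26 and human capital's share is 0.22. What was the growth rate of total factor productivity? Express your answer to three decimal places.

0.706%

Labor's share = 1 − 0.26 − 0.22 = 0.52.
The capital stock: 0.26 × 7.4 = 1.924 pp.
Human capital: 0.22 × 1.7 = 0.374 pp.
The labor force: 0.52 × (-0.2) = -0.104 pp.
TFP growth = 2.9 − 2.194 = 0.706%.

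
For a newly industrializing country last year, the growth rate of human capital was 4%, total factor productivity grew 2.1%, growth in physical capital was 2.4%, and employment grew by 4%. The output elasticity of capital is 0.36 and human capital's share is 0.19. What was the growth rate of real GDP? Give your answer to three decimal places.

5.524%

Labor's share = 1 − 0.36 − 0.19 = 0.45.
Physical capital: 0.36 × 2.4 = 0.864 pp.
Human capital: 0.19 × 4 = 0.76 pp.
Employment: 0.45 × 4 = 1.8 pp.
Output growth = 2.1 + 3.424 = 5.524%.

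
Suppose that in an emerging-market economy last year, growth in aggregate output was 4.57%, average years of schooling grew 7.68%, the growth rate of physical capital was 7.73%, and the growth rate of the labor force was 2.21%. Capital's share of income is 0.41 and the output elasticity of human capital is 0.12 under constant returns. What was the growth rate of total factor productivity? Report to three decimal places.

Labor's share = 1 − 0.41 − 0.12 = 0.47.
Physical capital: 0.41 × 7.73 = 3.1693 pp.
Average years of schooling: 0.12 × 7.68 = 0.9216 pp.
The labor force: 0.47 × 2.21 = 1.0387 pp.
TFP growth = 4.57 − 5.1296 = -0.5596%.

-0.560%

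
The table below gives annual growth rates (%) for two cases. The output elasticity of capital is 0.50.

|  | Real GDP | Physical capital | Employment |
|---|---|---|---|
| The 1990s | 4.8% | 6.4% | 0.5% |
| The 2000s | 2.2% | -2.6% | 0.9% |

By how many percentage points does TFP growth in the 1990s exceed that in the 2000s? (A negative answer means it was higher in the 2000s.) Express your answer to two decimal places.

Labor's share = 1 − 0.5 = 0.5.
The 1990s: TFP = 4.8 − 3.2 − 0.25 = 1.35%.
The 2000s: TFP = 2.2 + 1.3 − 0.45 = 3.05%.
Difference = 1.35 − (3.05) = -1.7 pp.

-1.70 percentage points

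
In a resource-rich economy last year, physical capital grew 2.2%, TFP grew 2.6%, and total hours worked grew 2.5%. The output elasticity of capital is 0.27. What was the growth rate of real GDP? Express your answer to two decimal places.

Labor's share = 1 − 0.27 = 0.73.
Physical capital: 0.27 × 2.2 = 0.594 pp.
Total hours worked: 0.73 × 2.5 = 1.825 pp.
Output growth = 2.6 + 2.419 = 5.019%.

5.02%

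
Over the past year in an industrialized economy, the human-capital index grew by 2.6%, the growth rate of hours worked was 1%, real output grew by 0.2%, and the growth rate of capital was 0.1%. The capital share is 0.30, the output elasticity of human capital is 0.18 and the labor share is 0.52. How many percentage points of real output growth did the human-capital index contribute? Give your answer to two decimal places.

0.47 percentage points

Contribution = share × growth = 0.18 × 2.6 = 0.468 pp.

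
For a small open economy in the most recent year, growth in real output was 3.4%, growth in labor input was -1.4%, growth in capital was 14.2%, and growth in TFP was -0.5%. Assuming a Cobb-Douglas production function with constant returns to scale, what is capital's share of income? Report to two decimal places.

gY = gA + α·gK + (1−α)·gL, so gY − gA − gL = α(gK − gL).
3.4 + 0.5 + 1.4 = α × (14.2 − (-1.4)).
5.3 = 15.6 α, so α = 0.3397.

0.34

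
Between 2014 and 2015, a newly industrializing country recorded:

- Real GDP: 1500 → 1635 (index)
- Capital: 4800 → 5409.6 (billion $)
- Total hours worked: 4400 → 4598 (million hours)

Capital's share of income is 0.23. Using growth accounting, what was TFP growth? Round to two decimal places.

Real GDP growth = (1635 − 1500) / 1500 = 9%.
Capital growth = (5409.6 − 4800) / 4800 = 12.7%.
Total hours worked growth = (4598 − 4400) / 4400 = 4.5%.
Labor's share = 1 − 0.23 = 0.77.
Capital: 0.23 × 12.7 = 2.921 pp.
Total hours worked: 0.77 × 4.5 = 3.465 pp.
TFP growth = 9 − 6.386 = 2.614%.

TFP growth was 2.61%.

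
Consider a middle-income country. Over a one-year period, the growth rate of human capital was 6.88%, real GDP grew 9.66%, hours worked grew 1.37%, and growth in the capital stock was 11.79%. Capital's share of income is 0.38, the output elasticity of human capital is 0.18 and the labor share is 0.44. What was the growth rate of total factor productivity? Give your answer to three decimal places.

Labor's share = 1 − 0.38 − 0.18 = 0.44.
The capital stock: 0.38 × 11.79 = 4.4802 pp.
Human capital: 0.18 × 6.88 = 1.2384 pp.
Hours worked: 0.44 × 1.37 = 0.6028 pp.
TFP growth = 9.66 − 6.3214 = 3.3386%.

Total factor productivity grew 3.339%.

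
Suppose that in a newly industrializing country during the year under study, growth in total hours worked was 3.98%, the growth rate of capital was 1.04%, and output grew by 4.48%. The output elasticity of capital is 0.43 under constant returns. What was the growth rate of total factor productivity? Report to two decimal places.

Labor's share = 1 − 0.43 = 0.57.
Capital: 0.43 × 1.04 = 0.4472 pp.
Total hours worked: 0.57 × 3.98 = 2.2686 pp.
TFP growth = 4.48 − 2.7158 = 1.7642%.

Total factor productivity grew 1.76%.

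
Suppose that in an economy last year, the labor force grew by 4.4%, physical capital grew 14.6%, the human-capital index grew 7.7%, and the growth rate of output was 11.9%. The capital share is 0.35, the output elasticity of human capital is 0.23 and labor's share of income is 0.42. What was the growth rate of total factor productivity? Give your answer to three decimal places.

Labor's share = 1 − 0.35 − 0.23 = 0.42.
Physical capital: 0.35 × 14.6 = 5.11 pp.
The human-capital index: 0.23 × 7.7 = 1.771 pp.
The labor force: 0.42 × 4.4 = 1.848 pp.
TFP growth = 11.9 − 8.729 = 3.171%.

Total factor productivity grew 3.171%.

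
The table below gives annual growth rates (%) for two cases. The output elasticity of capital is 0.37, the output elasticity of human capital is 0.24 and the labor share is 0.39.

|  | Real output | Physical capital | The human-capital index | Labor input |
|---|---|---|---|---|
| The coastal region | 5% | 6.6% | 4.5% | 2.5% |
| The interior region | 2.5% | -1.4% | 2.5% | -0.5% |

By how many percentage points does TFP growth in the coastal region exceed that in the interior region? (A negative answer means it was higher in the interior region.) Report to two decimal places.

Labor's share = 1 − 0.37 − 0.24 = 0.39.
The coastal region: TFP = 5 − 2.442 − 1.08 − 0.975 = 0.503%.
The interior region: TFP = 2.5 + 0.518 − 0.6 + 0.195 = 2.613%.
Difference = 0.503 − (2.613) = -2.11 pp.

-2.11 percentage points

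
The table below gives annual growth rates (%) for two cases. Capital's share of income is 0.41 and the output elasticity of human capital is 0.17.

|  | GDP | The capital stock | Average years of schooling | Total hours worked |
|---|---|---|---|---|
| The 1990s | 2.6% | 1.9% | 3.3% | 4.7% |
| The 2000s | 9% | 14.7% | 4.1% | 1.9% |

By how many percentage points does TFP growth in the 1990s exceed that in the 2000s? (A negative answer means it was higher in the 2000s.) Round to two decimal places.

-2.19 percentage points

Labor's share = 1 − 0.41 − 0.17 = 0.42.
The 1990s: TFP = 2.6 − 0.779 − 0.561 − 1.974 = -0.714%.
The 2000s: TFP = 9 − 6.027 − 0.697 − 0.798 = 1.478%.
Difference = -0.714 − (1.478) = -2.192 pp.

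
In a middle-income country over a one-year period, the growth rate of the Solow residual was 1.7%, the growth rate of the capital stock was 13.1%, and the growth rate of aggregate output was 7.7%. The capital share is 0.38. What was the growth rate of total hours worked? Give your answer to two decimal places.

Labor's share = 1 − 0.38 = 0.62.
gY = gA + 0.38×13.1 + 0.62×g.
0.62×g = 7.7 − 1.7 − 4.978 = 1.022.
g = 1.022 / 0.62 = 1.6484%.

1.65%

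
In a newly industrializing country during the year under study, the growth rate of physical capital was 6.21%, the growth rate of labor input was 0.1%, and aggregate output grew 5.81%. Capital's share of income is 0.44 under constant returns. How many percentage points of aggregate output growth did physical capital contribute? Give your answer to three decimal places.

Contribution = share × growth = 0.44 × 6.21 = 2.7324 pp.

2.732 pp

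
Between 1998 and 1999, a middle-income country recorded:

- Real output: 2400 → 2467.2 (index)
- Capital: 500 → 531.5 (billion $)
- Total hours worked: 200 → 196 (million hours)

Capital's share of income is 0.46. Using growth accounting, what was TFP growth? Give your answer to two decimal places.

Real output growth = (2467.2 − 2400) / 2400 = 2.8%.
Capital growth = (531.5 − 500) / 500 = 6.3%.
Total hours worked growth = (196 − 200) / 200 = -2%.
Labor's share = 1 − 0.46 = 0.54.
Capital: 0.46 × 6.3 = 2.898 pp.
Total hours worked: 0.54 × (-2) = -1.08 pp.
TFP growth = 2.8 − 1.818 = 0.982%.

0.98%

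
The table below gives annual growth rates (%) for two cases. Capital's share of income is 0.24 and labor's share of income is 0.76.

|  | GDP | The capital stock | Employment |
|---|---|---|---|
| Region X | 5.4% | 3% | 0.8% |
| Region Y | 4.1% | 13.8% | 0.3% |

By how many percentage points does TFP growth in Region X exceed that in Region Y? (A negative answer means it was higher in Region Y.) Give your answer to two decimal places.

3.51 percentage points

Labor's share = 1 − 0.24 = 0.76.
Region X: TFP = 5.4 − 0.72 − 0.608 = 4.072%.
Region Y: TFP = 4.1 − 3.312 − 0.228 = 0.56%.
Difference = 4.072 − (0.56) = 3.512 pp.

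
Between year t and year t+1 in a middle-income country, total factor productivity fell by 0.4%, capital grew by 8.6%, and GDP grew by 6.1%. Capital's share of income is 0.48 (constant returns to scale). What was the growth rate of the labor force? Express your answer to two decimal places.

The labor force grew 4.56%.

Labor's share = 1 − 0.48 = 0.52.
gY = gA + 0.48×8.6 + 0.52×g.
0.52×g = 6.1 + 0.4 − 4.128 = 2.372.
g = 2.372 / 0.52 = 4.5615%.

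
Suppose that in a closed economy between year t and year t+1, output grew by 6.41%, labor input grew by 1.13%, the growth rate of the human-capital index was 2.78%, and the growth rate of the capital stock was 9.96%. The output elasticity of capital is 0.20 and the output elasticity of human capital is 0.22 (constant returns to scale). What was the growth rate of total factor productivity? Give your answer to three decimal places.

3.151%

Labor's share = 1 − 0.2 − 0.22 = 0.58.
The capital stock: 0.2 × 9.96 = 1.992 pp.
The human-capital index: 0.22 × 2.78 = 0.6116 pp.
Labor input: 0.58 × 1.13 = 0.6554 pp.
TFP growth = 6.41 − 3.259 = 3.151%.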